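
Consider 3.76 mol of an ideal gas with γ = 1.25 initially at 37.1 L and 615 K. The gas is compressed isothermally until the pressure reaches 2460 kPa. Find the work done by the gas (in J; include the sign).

-29900 J

P₁ = nRT₁/V₁ = 3.76×8.314×615/37.1 = 518 kPa.
Isothermal: T stays 615 K; PV = const ⇒ V₂ = 7.82 L, P₂ = 2460 kPa.
W = nRT ln(V₂/V₁) = 3.76×8.314×615×ln(0.211) = -29900 J.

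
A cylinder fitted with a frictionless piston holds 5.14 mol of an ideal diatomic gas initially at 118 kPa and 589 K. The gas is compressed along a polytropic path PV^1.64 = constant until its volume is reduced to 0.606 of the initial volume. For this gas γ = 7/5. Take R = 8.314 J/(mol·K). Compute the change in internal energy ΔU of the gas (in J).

23800 J

V₁ = nRT₁/P₁ = 5.14×8.314×589/118 = 213 L.
Polytropic n=1.64: T₂ = T₁(V₁/V₂)^(n−1) = 589×(1.65)^0.64 = 812 K; P₂ = P₁(V₁/V₂)^n = 268 kPa.
For an ideal gas ΔU = nCvΔT with Cv = (5/2)R = 20.8 J/(mol·K).
ΔU = 5.14×20.8×(812−589) = 23800 J.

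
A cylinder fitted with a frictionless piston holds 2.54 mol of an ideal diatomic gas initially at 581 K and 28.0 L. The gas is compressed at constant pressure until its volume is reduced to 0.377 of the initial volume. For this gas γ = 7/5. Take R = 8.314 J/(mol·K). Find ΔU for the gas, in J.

-19100 J

P₁ = nRT₁/V₁ = 2.54×8.314×581/28.0 = 438 kPa.
Isobaric: P stays 438 kPa; V/T = const ⇒ T₂ = 219 K, V₂ = 10.6 L.
For an ideal gas ΔU = nCvΔT with Cv = (5/2)R = 20.8 J/(mol·K).
ΔU = 2.54×20.8×(219−581) = -19100 J.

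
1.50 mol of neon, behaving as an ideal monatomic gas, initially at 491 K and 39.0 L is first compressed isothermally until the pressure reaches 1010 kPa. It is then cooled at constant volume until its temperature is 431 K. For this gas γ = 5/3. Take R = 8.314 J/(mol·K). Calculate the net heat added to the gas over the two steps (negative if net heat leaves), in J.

P₁ = nRT₁/V₁ = 1.50×8.314×491/39.0 = 157 kPa.
Step 1 — Isothermal: T stays 491 K; PV = const ⇒ V₂ = 6.06 L, P₂ = 1010 kPa.
ΔU = 0 (ideal gas, T constant).
W = nRT ln(V₂/V₁) = 1.50×8.314×491×ln(0.155) = -11400 J.
Q = ΔU + W = -11400 J.
State after step 1: P = 1010 kPa, V = 6.06 L, T = 491 K.
Step 2 — Isochoric: V stays 6.06 L; P/T = const ⇒ T₂ = 431 K, P₂ = 887 kPa.
W = 0 (no volume change).
ΔU = nCvΔT = 1.50×12.5×(431−491) = -1120 J.
Q = ΔU = -1120 J.
Net over both steps: W = -11400 J, Q = -12500 J, ΔU = -1120 J.

-12500 J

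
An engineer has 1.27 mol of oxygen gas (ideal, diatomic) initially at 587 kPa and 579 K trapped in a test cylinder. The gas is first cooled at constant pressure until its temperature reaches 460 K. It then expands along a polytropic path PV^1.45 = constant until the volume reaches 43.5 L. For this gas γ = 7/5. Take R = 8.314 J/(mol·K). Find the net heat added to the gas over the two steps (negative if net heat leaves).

-5110 J

V₁ = nRT₁/P₁ = 1.27×8.314×579/587 = 10.4 L.
Step 1 — Isobaric: P stays 587 kPa; V/T = const ⇒ T₂ = 460 K, V₂ = 8.27 L.
W = PΔV = 587×(8.27−10.4) kPa·L = -1260 J.
ΔU = nCvΔT = 1.27×20.8×(460−579) = -3140 J.
Q = ΔU + W = nCpΔT = -4400 J.
State after step 1: P = 587 kPa, V = 8.27 L, T = 460 K.
Step 2 — Polytropic n=1.45: T₂ = T₁(V₁/V₂)^(n−1) = 460×(0.190)^0.45 = 218 K; P₂ = P₁(V₁/V₂)^n = 52.9 kPa.
W = (P₁V₁−P₂V₂)/(n−1) = (587×8.27−52.9×43.5)/0.45 = 5680 J.
ΔU = nCvΔT = 1.27×20.8×(218−460) = -6390 J.
Q = ΔU + W = -710 J.
Net over both steps: W = 4420 J, Q = -5110 J, ΔU = -9530 J.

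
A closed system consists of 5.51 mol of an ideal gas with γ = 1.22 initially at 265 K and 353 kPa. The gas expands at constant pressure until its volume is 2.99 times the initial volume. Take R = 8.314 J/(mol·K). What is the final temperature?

V₁ = nRT₁/P₁ = 5.51×8.314×265/353 = 34.4 L.
Isobaric: P stays 353 kPa; V/T = const ⇒ T₂ = 792 K, V₂ = 103 L.

792 K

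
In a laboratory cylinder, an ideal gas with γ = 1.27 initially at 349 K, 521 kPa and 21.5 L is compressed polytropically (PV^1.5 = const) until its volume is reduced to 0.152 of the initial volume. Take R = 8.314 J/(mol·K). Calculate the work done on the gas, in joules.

n = P₁V₁/(RT₁) = 521×21.5/(8.314×349) = 3.86 mol.
Polytropic n=1.5: T₂ = T₁(V₁/V₂)^(n−1) = 349×(6.58)^0.50 = 895 K; P₂ = P₁(V₁/V₂)^n = 8790 kPa.
W = (P₁V₁−P₂V₂)/(n−1) = (521×21.5−8790×3.27)/0.50 = -35100 J.
Work done on the gas = −W_by = 35100 J.

35100 J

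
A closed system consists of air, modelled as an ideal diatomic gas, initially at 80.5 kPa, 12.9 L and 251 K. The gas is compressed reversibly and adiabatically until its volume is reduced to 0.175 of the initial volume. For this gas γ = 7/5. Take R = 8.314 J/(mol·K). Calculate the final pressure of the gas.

924 kPa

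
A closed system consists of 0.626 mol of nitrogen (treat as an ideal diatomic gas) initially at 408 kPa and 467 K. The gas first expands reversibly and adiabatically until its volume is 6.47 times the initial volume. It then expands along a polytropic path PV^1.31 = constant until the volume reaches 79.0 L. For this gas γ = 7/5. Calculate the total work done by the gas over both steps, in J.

3940 J

V₁ = nRT₁/P₁ = 0.626×8.314×467/408 = 5.96 L.
Step 1 — Adiabatic: TV^(γ−1) = const ⇒ T₂ = 467×(0.155)^0.400 = 221 K; PV^γ = const ⇒ P₂ = 29.9 kPa.
ΔU = nCvΔT = 0.626×20.8×(221−467) = -3200 J.
Q = 0 for an adiabatic process, so W = −ΔU = 3200 J.
State after step 1: P = 29.9 kPa, V = 38.5 L, T = 221 K.
Step 2 — Polytropic n=1.31: T₂ = T₁(V₁/V₂)^(n−1) = 221×(0.488)^0.31 = 177 K; P₂ = P₁(V₁/V₂)^n = 11.7 kPa.
W = (P₁V₁−P₂V₂)/(n−1) = (29.9×38.5−11.7×79.0)/0.31 = 741 J.
ΔU = nCvΔT = 0.626×20.8×(177−221) = -574 J.
Q = ΔU + W = 167 J.
Net over both steps: W = 3940 J, Q = 167 J, ΔU = -3770 J.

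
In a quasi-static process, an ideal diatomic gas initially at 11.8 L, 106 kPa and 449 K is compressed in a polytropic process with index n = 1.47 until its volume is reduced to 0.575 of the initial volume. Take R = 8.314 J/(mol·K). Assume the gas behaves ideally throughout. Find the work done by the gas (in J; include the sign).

-791 J

n = P₁V₁/(RT₁) = 106×11.8/(8.314×449) = 0.335 mol.
Polytropic n=1.47: T₂ = T₁(V₁/V₂)^(n−1) = 449×(1.74)^0.47 = 582 K; P₂ = P₁(V₁/V₂)^n = 239 kPa.
W = (P₁V₁−P₂V₂)/(n−1) = (106×11.8−239×6.79)/0.47 = -791 J.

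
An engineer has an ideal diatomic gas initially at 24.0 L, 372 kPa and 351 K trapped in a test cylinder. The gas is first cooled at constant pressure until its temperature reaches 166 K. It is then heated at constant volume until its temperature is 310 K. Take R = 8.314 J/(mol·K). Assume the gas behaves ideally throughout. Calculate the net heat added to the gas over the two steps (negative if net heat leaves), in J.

-7310 J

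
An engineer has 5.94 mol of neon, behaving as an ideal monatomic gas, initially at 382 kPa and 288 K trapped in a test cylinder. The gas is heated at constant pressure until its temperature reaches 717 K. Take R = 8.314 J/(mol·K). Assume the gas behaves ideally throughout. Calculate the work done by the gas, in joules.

V₁ = nRT₁/P₁ = 5.94×8.314×288/382 = 37.2 L.
Isobaric: P stays 382 kPa; V/T = const ⇒ T₂ = 717 K, V₂ = 92.7 L.
W = PΔV = 382×(92.7−37.2) kPa·L = 21200 J.

21200 J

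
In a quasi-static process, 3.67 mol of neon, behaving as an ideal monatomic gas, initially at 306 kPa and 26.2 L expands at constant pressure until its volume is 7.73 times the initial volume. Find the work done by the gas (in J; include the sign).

T₁ = P₁V₁/(nR) = 306×26.2/(3.67×8.314) = 263 K.
Isobaric: P stays 306 kPa; V/T = const ⇒ T₂ = 2030 K, V₂ = 203 L.
W = PΔV = 306×(203−26.2) kPa·L = 54000 J.

54000 J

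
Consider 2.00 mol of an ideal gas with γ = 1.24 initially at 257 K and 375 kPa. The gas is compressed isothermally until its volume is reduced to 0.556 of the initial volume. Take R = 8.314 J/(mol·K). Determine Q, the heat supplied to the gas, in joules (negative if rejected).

V₁ = nRT₁/P₁ = 2.00×8.314×257/375 = 11.4 L.
Isothermal: T stays 257 K; PV = const ⇒ V₂ = 6.34 L, P₂ = 674 kPa.
ΔU = 0 (ideal gas, T constant).
W = nRT ln(V₂/V₁) = 2.00×8.314×257×ln(0.556) = -2510 J.
Q = ΔU + W = -2510 J.

-2510 J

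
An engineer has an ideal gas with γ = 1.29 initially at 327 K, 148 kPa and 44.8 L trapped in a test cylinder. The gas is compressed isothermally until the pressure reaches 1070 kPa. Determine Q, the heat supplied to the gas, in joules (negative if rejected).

-13100 J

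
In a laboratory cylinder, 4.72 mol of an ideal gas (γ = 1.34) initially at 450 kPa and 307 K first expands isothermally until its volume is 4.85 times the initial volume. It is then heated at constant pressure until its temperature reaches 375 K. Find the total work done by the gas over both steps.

V₁ = nRT₁/P₁ = 4.72×8.314×307/450 = 26.8 L.
Step 1 — Isothermal: T stays 307 K; PV = const ⇒ V₂ = 130 L, P₂ = 92.8 kPa.
ΔU = 0 (ideal gas, T constant).
W = nRT ln(V₂/V₁) = 4.72×8.314×307×ln(4.85) = 19000 J.
Q = ΔU + W = 19000 J.
State after step 1: P = 92.8 kPa, V = 130 L, T = 307 K.
Step 2 — Isobaric: P stays 92.8 kPa; V/T = const ⇒ T₂ = 375 K, V₂ = 159 L.
W = PΔV = 92.8×(159−130) kPa·L = 2670 J.
ΔU = nCvΔT = 4.72×24.5×(375−307) = 7850 J.
Q = ΔU + W = nCpΔT = 10500 J.
Net over both steps: W = 21700 J, Q = 29500 J, ΔU = 7850 J.

21700 J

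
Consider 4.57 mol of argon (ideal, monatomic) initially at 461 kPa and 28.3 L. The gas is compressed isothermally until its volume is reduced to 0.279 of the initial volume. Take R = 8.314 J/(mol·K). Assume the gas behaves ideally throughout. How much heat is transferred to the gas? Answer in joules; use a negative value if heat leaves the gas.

-16700 J

T₁ = P₁V₁/(nR) = 461×28.3/(4.57×8.314) = 343 K.
Isothermal: T stays 343 K; PV = const ⇒ V₂ = 7.90 L, P₂ = 1650 kPa.
ΔU = 0 (ideal gas, T constant).
W = nRT ln(V₂/V₁) = 4.57×8.314×343×ln(0.279) = -16700 J.
Q = ΔU + W = -16700 J.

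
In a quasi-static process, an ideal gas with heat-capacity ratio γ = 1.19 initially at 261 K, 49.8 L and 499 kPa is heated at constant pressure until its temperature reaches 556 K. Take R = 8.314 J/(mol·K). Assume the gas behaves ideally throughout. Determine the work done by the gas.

28100 J

n = P₁V₁/(RT₁) = 499×49.8/(8.314×261) = 11.5 mol.
Isobaric: P stays 499 kPa; V/T = const ⇒ T₂ = 556 K, V₂ = 106 L.
W = PΔV = 499×(106−49.8) kPa·L = 28100 J.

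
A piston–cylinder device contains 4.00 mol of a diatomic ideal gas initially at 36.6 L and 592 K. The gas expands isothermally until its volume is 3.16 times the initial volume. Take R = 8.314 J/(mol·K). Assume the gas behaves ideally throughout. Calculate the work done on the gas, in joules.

P₁ = nRT₁/V₁ = 4.00×8.314×592/36.6 = 538 kPa.
Isothermal: T stays 592 K; PV = const ⇒ V₂ = 116 L, P₂ = 170 kPa.
W = nRT ln(V₂/V₁) = 4.00×8.314×592×ln(3.16) = 22700 J.
Work done on the gas = −W_by = -22700 J.

-22700 J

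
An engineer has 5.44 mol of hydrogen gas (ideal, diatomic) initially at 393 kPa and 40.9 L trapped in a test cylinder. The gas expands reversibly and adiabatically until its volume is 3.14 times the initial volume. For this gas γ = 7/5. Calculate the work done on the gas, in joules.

T₁ = P₁V₁/(nR) = 393×40.9/(5.44×8.314) = 355 K.
Adiabatic: TV^(γ−1) = const ⇒ T₂ = 355×(0.318)^0.400 = 225 K; PV^γ = const ⇒ P₂ = 79.2 kPa.
ΔU = nCvΔT = 5.44×20.8×(225−355) = -14800 J.
Q = 0 for an adiabatic process, so W = −ΔU = 14800 J.
Work done on the gas = −W_by = -14800 J.

-14800 J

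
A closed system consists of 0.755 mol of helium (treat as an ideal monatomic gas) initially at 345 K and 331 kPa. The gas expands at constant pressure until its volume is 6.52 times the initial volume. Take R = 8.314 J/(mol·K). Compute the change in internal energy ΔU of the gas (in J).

17900 J

V₁ = nRT₁/P₁ = 0.755×8.314×345/331 = 6.54 L.
Isobaric: P stays 331 kPa; V/T = const ⇒ T₂ = 2250 K, V₂ = 42.7 L.
For an ideal gas ΔU = nCvΔT with Cv = (3/2)R = 12.5 J/(mol·K).
ΔU = 0.755×12.5×(2250−345) = 17900 J.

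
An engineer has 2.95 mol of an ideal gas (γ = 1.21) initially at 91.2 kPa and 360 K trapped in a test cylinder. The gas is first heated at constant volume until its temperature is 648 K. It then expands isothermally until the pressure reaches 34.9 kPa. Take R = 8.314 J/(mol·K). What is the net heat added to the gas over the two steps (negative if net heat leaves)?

58200 J

V₁ = nRT₁/P₁ = 2.95×8.314×360/91.2 = 96.8 L.
Step 1 — Isochoric: V stays 96.8 L; P/T = const ⇒ T₂ = 648 K, P₂ = 164 kPa.
W = 0 (no volume change).
ΔU = nCvΔT = 2.95×39.6×(648−360) = 33600 J.
Q = ΔU = 33600 J.
State after step 1: P = 164 kPa, V = 96.8 L, T = 648 K.
Step 2 — Isothermal: T stays 648 K; PV = const ⇒ V₂ = 455 L, P₂ = 34.9 kPa.
ΔU = 0 (ideal gas, T constant).
W = nRT ln(V₂/V₁) = 2.95×8.314×648×ln(4.70) = 24600 J.
Q = ΔU + W = 24600 J.
Net over both steps: W = 24600 J, Q = 58200 J, ΔU = 33600 J.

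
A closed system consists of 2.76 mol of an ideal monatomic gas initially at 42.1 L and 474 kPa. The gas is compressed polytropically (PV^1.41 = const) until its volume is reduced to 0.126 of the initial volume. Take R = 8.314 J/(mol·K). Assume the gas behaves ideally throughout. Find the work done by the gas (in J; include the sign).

-65100 J

T₁ = P₁V₁/(nR) = 474×42.1/(2.76×8.314) = 870 K.
Polytropic n=1.41: T₂ = T₁(V₁/V₂)^(n−1) = 870×(7.94)^0.41 = 2030 K; P₂ = P₁(V₁/V₂)^n = 8800 kPa.
W = (P₁V₁−P₂V₂)/(n−1) = (474×42.1−8800×5.30)/0.41 = -65100 J.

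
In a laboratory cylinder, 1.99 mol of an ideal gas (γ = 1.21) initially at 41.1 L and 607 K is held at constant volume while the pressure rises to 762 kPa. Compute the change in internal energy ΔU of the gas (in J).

P₁ = nRT₁/V₁ = 1.99×8.314×607/41.1 = 244 kPa.
Isochoric: V stays 41.1 L; P/T = const ⇒ T₂ = 1890 K, P₂ = 762 kPa.
For an ideal gas ΔU = nCvΔT with Cv = R/(γ−1) = 39.6 J/(mol·K).
ΔU = 1.99×39.6×(1890−607) = 101000 J.

101000 J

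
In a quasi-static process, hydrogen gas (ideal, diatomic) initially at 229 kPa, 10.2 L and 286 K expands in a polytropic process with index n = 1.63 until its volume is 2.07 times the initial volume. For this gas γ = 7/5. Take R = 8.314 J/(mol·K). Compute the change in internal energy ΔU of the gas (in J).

-2150 J

n = P₁V₁/(RT₁) = 229×10.2/(8.314×286) = 0.982 mol.
Polytropic n=1.63: T₂ = T₁(V₁/V₂)^(n−1) = 286×(0.483)^0.63 = 181 K; P₂ = P₁(V₁/V₂)^n = 70.0 kPa.
For an ideal gas ΔU = nCvΔT with Cv = (5/2)R = 20.8 J/(mol·K).
ΔU = 0.982×20.8×(181−286) = -2150 J.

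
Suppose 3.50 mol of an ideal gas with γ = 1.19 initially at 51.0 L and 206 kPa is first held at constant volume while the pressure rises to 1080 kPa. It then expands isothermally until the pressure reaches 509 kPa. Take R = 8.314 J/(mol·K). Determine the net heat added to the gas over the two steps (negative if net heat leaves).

276000 J

T₁ = P₁V₁/(nR) = 206×51.0/(3.50×8.314) = 361 K.
Step 1 — Isochoric: V stays 51.0 L; P/T = const ⇒ T₂ = 1890 K, P₂ = 1080 kPa.
W = 0 (no volume change).
ΔU = nCvΔT = 3.50×43.8×(1890−361) = 235000 J.
Q = ΔU = 235000 J.
State after step 1: P = 1080 kPa, V = 51.0 L, T = 1890 K.
Step 2 — Isothermal: T stays 1890 K; PV = const ⇒ V₂ = 108 L, P₂ = 509 kPa.
ΔU = 0 (ideal gas, T constant).
W = nRT ln(V₂/V₁) = 3.50×8.314×1890×ln(2.12) = 41400 J.
Q = ΔU + W = 41400 J.
Net over both steps: W = 41400 J, Q = 276000 J, ΔU = 235000 J.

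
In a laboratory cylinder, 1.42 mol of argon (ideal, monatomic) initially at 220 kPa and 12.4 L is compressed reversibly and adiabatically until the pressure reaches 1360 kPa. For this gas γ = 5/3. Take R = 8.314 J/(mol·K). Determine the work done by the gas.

-4390 J

T₁ = P₁V₁/(nR) = 220×12.4/(1.42×8.314) = 231 K.
Adiabatic: T₂/T₁ = (P₂/P₁)^((γ−1)/γ) ⇒ T₂ = 231×(6.18)^0.400 = 479 K; V₂ = 4.16 L.
ΔU = nCvΔT = 1.42×12.5×(479−231) = 4390 J.
Q = 0 for an adiabatic process, so W = −ΔU = -4390 J.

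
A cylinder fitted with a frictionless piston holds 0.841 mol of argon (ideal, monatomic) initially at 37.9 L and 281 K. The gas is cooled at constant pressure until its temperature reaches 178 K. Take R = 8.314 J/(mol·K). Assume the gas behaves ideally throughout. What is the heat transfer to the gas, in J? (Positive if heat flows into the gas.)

-1800 J

P₁ = nRT₁/V₁ = 0.841×8.314×281/37.9 = 51.8 kPa.
Isobaric: P stays 51.8 kPa; V/T = const ⇒ T₂ = 178 K, V₂ = 24.0 L.
W = PΔV = 51.8×(24.0−37.9) kPa·L = -720 J.
ΔU = nCvΔT = 0.841×12.5×(178−281) = -1080 J.
Q = ΔU + W = nCpΔT = -1800 J.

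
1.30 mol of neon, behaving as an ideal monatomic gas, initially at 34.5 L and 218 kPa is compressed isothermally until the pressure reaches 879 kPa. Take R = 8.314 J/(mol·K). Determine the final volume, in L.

T₁ = P₁V₁/(nR) = 218×34.5/(1.30×8.314) = 696 K.
Isothermal: T stays 696 K; PV = const ⇒ V₂ = 8.56 L, P₂ = 879 kPa.

8.56 L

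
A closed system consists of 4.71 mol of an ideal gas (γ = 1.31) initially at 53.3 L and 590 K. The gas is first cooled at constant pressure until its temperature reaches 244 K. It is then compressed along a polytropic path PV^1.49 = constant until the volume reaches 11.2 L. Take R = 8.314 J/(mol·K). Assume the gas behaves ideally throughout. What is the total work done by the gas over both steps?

P₁ = nRT₁/V₁ = 4.71×8.314×590/53.3 = 433 kPa.
Step 1 — Isobaric: P stays 433 kPa; V/T = const ⇒ T₂ = 244 K, V₂ = 22.0 L.
W = PΔV = 433×(22.0−53.3) kPa·L = -13500 J.
ΔU = nCvΔT = 4.71×26.8×(244−590) = -43700 J.
Q = ΔU + W = nCpΔT = -57300 J.
State after step 1: P = 433 kPa, V = 22.0 L, T = 244 K.
Step 2 — Polytropic n=1.49: T₂ = T₁(V₁/V₂)^(n−1) = 244×(1.97)^0.49 = 340 K; P₂ = P₁(V₁/V₂)^n = 1190 kPa.
W = (P₁V₁−P₂V₂)/(n−1) = (433×22.0−1190×11.2)/0.49 = -7670 J.
ΔU = nCvΔT = 4.71×26.8×(340−244) = 12100 J.
Q = ΔU + W = 4450 J.
Net over both steps: W = -21200 J, Q = -52800 J, ΔU = -31600 J.

-21200 J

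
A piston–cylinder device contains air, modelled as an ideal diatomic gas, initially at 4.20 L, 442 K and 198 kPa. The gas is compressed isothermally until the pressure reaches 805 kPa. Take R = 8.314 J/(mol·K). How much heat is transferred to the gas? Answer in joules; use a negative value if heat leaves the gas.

-1170 J

n = P₁V₁/(RT₁) = 198×4.20/(8.314×442) = 0.226 mol.
Isothermal: T stays 442 K; PV = const ⇒ V₂ = 1.03 L, P₂ = 805 kPa.
ΔU = 0 (ideal gas, T constant).
W = nRT ln(V₂/V₁) = 0.226×8.314×442×ln(0.246) = -1170 J.
Q = ΔU + W = -1170 J.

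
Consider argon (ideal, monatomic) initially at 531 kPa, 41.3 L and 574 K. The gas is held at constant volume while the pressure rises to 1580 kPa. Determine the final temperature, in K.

1710 K

Isochoric: V stays 41.3 L; P/T = const ⇒ T₂ = 1710 K, P₂ = 1580 kPa.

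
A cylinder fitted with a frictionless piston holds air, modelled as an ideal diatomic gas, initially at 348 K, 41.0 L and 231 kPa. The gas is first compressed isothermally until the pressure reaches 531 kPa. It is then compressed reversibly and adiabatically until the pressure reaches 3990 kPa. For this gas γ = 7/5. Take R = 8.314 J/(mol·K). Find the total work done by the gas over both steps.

n = P₁V₁/(RT₁) = 231×41.0/(8.314×348) = 3.27 mol.
Step 1 — Isothermal: T stays 348 K; PV = const ⇒ V₂ = 17.8 L, P₂ = 531 kPa.
ΔU = 0 (ideal gas, T constant).
W = nRT ln(V₂/V₁) = 3.27×8.314×348×ln(0.435) = -7880 J.
Q = ΔU + W = -7880 J.
State after step 1: P = 531 kPa, V = 17.8 L, T = 348 K.
Step 2 — Adiabatic: T₂/T₁ = (P₂/P₁)^((γ−1)/γ) ⇒ T₂ = 348×(7.51)^0.286 = 619 K; V₂ = 4.22 L.
ΔU = nCvΔT = 3.27×20.8×(619−348) = 18500 J.
Q = 0 for an adiabatic process, so W = −ΔU = -18500 J.
Net over both steps: W = -26300 J, Q = -7880 J, ΔU = 18500 J.

-26300 J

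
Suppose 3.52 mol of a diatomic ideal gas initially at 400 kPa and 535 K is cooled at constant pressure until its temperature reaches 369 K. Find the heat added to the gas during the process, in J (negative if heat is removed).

-17000 J

V₁ = nRT₁/P₁ = 3.52×8.314×535/400 = 39.1 L.
Isobaric: P stays 400 kPa; V/T = const ⇒ T₂ = 369 K, V₂ = 27.0 L.
W = PΔV = 400×(27.0−39.1) kPa·L = -4860 J.
ΔU = nCvΔT = 3.52×20.8×(369−535) = -12100 J.
Q = ΔU + W = nCpΔT = -17000 J.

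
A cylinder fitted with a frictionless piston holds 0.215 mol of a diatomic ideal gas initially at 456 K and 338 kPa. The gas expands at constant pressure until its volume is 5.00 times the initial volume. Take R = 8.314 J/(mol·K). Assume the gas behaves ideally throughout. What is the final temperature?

2280 K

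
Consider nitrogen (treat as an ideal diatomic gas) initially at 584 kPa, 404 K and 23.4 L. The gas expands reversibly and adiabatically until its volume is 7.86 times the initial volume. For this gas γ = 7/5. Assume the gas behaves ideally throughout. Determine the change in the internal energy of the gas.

-19200 J

n = P₁V₁/(RT₁) = 584×23.4/(8.314×404) = 4.07 mol.
Adiabatic: TV^(γ−1) = const ⇒ T₂ = 404×(0.127)^0.400 = 177 K; PV^γ = const ⇒ P₂ = 32.6 kPa.
For an ideal gas ΔU = nCvΔT with Cv = (5/2)R = 20.8 J/(mol·K).
ΔU = 4.07×20.8×(177−404) = -19200 J.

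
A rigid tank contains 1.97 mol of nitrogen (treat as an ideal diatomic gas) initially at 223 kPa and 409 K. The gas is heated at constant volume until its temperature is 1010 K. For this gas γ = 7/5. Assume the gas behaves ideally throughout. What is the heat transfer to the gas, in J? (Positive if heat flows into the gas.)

24600 J

V₁ = nRT₁/P₁ = 1.97×8.314×409/223 = 30.0 L.
Isochoric: V stays 30.0 L; P/T = const ⇒ T₂ = 1010 K, P₂ = 551 kPa.
W = 0 (no volume change).
ΔU = nCvΔT = 1.97×20.8×(1010−409) = 24600 J.
Q = ΔU = 24600 J.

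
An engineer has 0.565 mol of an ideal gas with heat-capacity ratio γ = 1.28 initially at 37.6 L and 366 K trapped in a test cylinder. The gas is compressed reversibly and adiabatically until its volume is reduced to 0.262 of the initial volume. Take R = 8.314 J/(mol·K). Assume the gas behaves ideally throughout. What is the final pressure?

254 kPa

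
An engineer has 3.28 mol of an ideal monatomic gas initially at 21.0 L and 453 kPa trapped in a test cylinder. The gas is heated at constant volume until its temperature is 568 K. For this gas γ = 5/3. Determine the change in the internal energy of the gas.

8960 J

T₁ = P₁V₁/(nR) = 453×21.0/(3.28×8.314) = 349 K.
Isochoric: V stays 21.0 L; P/T = const ⇒ T₂ = 568 K, P₂ = 738 kPa.
For an ideal gas ΔU = nCvΔT with Cv = (3/2)R = 12.5 J/(mol·K).
ΔU = 3.28×12.5×(568−349) = 8960 J.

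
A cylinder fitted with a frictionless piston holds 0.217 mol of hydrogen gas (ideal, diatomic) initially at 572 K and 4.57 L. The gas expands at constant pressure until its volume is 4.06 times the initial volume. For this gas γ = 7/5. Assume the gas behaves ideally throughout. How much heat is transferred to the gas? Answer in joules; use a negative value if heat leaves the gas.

P₁ = nRT₁/V₁ = 0.217×8.314×572/4.57 = 226 kPa.
Isobaric: P stays 226 kPa; V/T = const ⇒ T₂ = 2320 K, V₂ = 18.6 L.
W = PΔV = 226×(18.6−4.57) kPa·L = 3160 J.
ΔU = nCvΔT = 0.217×20.8×(2320−572) = 7890 J.
Q = ΔU + W = nCpΔT = 11100 J.

11100 J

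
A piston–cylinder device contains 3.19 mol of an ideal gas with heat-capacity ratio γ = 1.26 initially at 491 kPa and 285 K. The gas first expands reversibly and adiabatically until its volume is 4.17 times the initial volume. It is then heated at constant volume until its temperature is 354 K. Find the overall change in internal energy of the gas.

7040 J

V₁ = nRT₁/P₁ = 3.19×8.314×285/491 = 15.4 L.
Step 1 — Adiabatic: TV^(γ−1) = const ⇒ T₂ = 285×(0.240)^0.260 = 197 K; PV^γ = const ⇒ P₂ = 81.2 kPa.
ΔU = nCvΔT = 3.19×32.0×(197−285) = -9020 J.
Q = 0 for an adiabatic process, so W = −ΔU = 9020 J.
State after step 1: P = 81.2 kPa, V = 64.2 L, T = 197 K.
Step 2 — Isochoric: V stays 64.2 L; P/T = const ⇒ T₂ = 354 K, P₂ = 146 kPa.
W = 0 (no volume change).
ΔU = nCvΔT = 3.19×32.0×(354−197) = 16100 J.
Q = ΔU = 16100 J.
Net over both steps: W = 9020 J, Q = 16100 J, ΔU = 7040 J.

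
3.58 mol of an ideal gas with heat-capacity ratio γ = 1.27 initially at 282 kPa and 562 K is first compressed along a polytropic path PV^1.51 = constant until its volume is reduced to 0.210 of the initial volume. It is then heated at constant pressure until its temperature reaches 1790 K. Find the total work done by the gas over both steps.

V₁ = nRT₁/P₁ = 3.58×8.314×562/282 = 59.3 L.
Step 1 — Polytropic n=1.51: T₂ = T₁(V₁/V₂)^(n−1) = 562×(4.76)^0.51 = 1250 K; P₂ = P₁(V₁/V₂)^n = 2980 kPa.
W = (P₁V₁−P₂V₂)/(n−1) = (282×59.3−2980×12.5)/0.51 = -39900 J.
ΔU = nCvΔT = 3.58×30.8×(1250−562) = 75400 J.
Q = ΔU + W = 35500 J.
State after step 1: P = 2980 kPa, V = 12.5 L, T = 1250 K.
Step 2 — Isobaric: P stays 2980 kPa; V/T = const ⇒ T₂ = 1790 K, V₂ = 17.9 L.
W = PΔV = 2980×(17.9−12.5) kPa·L = 16200 J.
ΔU = nCvΔT = 3.58×30.8×(1790−1250) = 60000 J.
Q = ΔU + W = nCpΔT = 76200 J.
Net over both steps: W = -23700 J, Q = 112000 J, ΔU = 135000 J.

-23700 J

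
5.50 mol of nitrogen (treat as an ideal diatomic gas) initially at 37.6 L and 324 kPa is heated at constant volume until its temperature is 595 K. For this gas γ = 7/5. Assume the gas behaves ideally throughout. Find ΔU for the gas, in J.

T₁ = P₁V₁/(nR) = 324×37.6/(5.50×8.314) = 266 K.
Isochoric: V stays 37.6 L; P/T = const ⇒ T₂ = 595 K, P₂ = 724 kPa.
For an ideal gas ΔU = nCvΔT with Cv = (5/2)R = 20.8 J/(mol·K).
ΔU = 5.50×20.8×(595−266) = 37600 J.

37600 J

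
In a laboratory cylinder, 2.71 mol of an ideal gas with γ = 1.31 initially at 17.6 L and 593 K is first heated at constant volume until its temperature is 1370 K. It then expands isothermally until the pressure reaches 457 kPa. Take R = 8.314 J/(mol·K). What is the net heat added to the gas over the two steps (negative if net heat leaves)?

P₁ = nRT₁/V₁ = 2.71×8.314×593/17.6 = 759 kPa.
Step 1 — Isochoric: V stays 17.6 L; P/T = const ⇒ T₂ = 1370 K, P₂ = 1750 kPa.
W = 0 (no volume change).
ΔU = nCvΔT = 2.71×26.8×(1370−593) = 56500 J.
Q = ΔU = 56500 J.
State after step 1: P = 1750 kPa, V = 17.6 L, T = 1370 K.
Step 2 — Isothermal: T stays 1370 K; PV = const ⇒ V₂ = 67.5 L, P₂ = 457 kPa.
ΔU = 0 (ideal gas, T constant).
W = nRT ln(V₂/V₁) = 2.71×8.314×1370×ln(3.84) = 41500 J.
Q = ΔU + W = 41500 J.
Net over both steps: W = 41500 J, Q = 98000 J, ΔU = 56500 J.

98000 J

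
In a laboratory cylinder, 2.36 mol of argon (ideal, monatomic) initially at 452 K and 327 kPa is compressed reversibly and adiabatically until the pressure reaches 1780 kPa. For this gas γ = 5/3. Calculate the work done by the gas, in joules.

-12900 J

V₁ = nRT₁/P₁ = 2.36×8.314×452/327 = 27.1 L.
Adiabatic: T₂/T₁ = (P₂/P₁)^((γ−1)/γ) ⇒ T₂ = 452×(5.44)^0.400 = 890 K; V₂ = 9.81 L.
ΔU = nCvΔT = 2.36×12.5×(890−452) = 12900 J.
Q = 0 for an adiabatic process, so W = −ΔU = -12900 J.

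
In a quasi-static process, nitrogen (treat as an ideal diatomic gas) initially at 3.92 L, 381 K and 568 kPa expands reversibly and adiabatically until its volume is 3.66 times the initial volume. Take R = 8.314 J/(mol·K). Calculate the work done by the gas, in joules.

2250 J

n = P₁V₁/(RT₁) = 568×3.92/(8.314×381) = 0.703 mol.
Adiabatic: TV^(γ−1) = const ⇒ T₂ = 381×(0.273)^0.400 = 227 K; PV^γ = const ⇒ P₂ = 92.4 kPa.
ΔU = nCvΔT = 0.703×20.8×(227−381) = -2250 J.
Q = 0 for an adiabatic process, so W = −ΔU = 2250 J.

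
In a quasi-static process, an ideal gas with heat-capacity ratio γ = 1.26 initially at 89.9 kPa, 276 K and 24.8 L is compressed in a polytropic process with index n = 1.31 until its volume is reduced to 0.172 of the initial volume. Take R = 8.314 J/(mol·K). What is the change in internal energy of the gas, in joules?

6220 J

n = P₁V₁/(RT₁) = 89.9×24.8/(8.314×276) = 0.972 mol.
Polytropic n=1.31: T₂ = T₁(V₁/V₂)^(n−1) = 276×(5.81)^0.31 = 476 K; P₂ = P₁(V₁/V₂)^n = 902 kPa.
For an ideal gas ΔU = nCvΔT with Cv = R/(γ−1) = 32.0 J/(mol·K).
ΔU = 0.972×32.0×(476−276) = 6220 J.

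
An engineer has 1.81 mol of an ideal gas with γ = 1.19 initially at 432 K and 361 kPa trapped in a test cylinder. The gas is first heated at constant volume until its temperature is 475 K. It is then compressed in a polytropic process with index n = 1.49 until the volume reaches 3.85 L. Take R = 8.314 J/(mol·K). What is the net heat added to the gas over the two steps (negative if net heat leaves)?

29400 J

V₁ = nRT₁/P₁ = 1.81×8.314×432/361 = 18.0 L.
Step 1 — Isochoric: V stays 18.0 L; P/T = const ⇒ T₂ = 475 K, P₂ = 397 kPa.
W = 0 (no volume change).
ΔU = nCvΔT = 1.81×43.8×(475−432) = 3410 J.
Q = ΔU = 3410 J.
State after step 1: P = 397 kPa, V = 18.0 L, T = 475 K.
Step 2 — Polytropic n=1.49: T₂ = T₁(V₁/V₂)^(n−1) = 475×(4.68)^0.49 = 1010 K; P₂ = P₁(V₁/V₂)^n = 3950 kPa.
W = (P₁V₁−P₂V₂)/(n−1) = (397×18.0−3950×3.85)/0.49 = -16500 J.
ΔU = nCvΔT = 1.81×43.8×(1010−475) = 42500 J.
Q = ΔU + W = 26000 J.
Net over both steps: W = -16500 J, Q = 29400 J, ΔU = 45900 J.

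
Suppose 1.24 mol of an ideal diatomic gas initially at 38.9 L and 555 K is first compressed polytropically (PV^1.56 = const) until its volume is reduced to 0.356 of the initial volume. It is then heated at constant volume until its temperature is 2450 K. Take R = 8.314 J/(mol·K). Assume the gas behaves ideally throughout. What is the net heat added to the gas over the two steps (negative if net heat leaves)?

P₁ = nRT₁/V₁ = 1.24×8.314×555/38.9 = 147 kPa.
Step 1 — Polytropic n=1.56: T₂ = T₁(V₁/V₂)^(n−1) = 555×(2.81)^0.56 = 990 K; P₂ = P₁(V₁/V₂)^n = 737 kPa.
W = (P₁V₁−P₂V₂)/(n−1) = (147×38.9−737×13.8)/0.56 = -8000 J.
ΔU = nCvΔT = 1.24×20.8×(990−555) = 11200 J.
Q = ΔU + W = 3200 J.
State after step 1: P = 737 kPa, V = 13.8 L, T = 990 K.
Step 2 — Isochoric: V stays 13.8 L; P/T = const ⇒ T₂ = 2450 K, P₂ = 1820 kPa.
W = 0 (no volume change).
ΔU = nCvΔT = 1.24×20.8×(2450−990) = 37600 J.
Q = ΔU = 37600 J.
Net over both steps: W = -8000 J, Q = 40800 J, ΔU = 48800 J.

40800 J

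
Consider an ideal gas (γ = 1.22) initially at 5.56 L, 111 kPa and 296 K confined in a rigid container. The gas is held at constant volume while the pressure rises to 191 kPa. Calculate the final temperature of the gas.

509 K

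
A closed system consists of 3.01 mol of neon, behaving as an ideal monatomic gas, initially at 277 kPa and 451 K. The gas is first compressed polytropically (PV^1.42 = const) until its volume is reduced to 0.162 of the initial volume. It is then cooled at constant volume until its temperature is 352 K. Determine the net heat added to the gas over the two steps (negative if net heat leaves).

-34600 J

V₁ = nRT₁/P₁ = 3.01×8.314×451/277 = 40.7 L.
Step 1 — Polytropic n=1.42: T₂ = T₁(V₁/V₂)^(n−1) = 451×(6.17)^0.42 = 969 K; P₂ = P₁(V₁/V₂)^n = 3670 kPa.
W = (P₁V₁−P₂V₂)/(n−1) = (277×40.7−3670×6.60)/0.42 = -30800 J.
ΔU = nCvΔT = 3.01×12.5×(969−451) = 19400 J.
Q = ΔU + W = -11400 J.
State after step 1: P = 3670 kPa, V = 6.60 L, T = 969 K.
Step 2 — Isochoric: V stays 6.60 L; P/T = const ⇒ T₂ = 352 K, P₂ = 1330 kPa.
W = 0 (no volume change).
ΔU = nCvΔT = 3.01×12.5×(352−969) = -23100 J.
Q = ΔU = -23100 J.
Net over both steps: W = -30800 J, Q = -34600 J, ΔU = -3720 J.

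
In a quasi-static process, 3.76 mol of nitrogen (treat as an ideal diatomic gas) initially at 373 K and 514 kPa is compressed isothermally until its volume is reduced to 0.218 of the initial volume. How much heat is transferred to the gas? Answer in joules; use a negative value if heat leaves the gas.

V₁ = nRT₁/P₁ = 3.76×8.314×373/514 = 22.7 L.
Isothermal: T stays 373 K; PV = const ⇒ V₂ = 4.95 L, P₂ = 2360 kPa.
ΔU = 0 (ideal gas, T constant).
W = nRT ln(V₂/V₁) = 3.76×8.314×373×ln(0.218) = -17800 J.
Q = ΔU + W = -17800 J.

-17800 J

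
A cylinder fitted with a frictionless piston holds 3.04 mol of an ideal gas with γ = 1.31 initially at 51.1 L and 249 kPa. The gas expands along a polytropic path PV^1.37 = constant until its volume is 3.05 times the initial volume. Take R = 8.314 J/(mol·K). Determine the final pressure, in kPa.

54.0 kPa

T₁ = P₁V₁/(nR) = 249×51.1/(3.04×8.314) = 503 K.
Polytropic n=1.37: T₂ = T₁(V₁/V₂)^(n−1) = 503×(0.328)^0.37 = 333 K; P₂ = P₁(V₁/V₂)^n = 54.0 kPa.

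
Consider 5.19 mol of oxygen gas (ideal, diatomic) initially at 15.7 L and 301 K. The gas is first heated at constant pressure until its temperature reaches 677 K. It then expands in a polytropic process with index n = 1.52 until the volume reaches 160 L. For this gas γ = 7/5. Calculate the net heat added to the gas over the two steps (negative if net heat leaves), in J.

P₁ = nRT₁/V₁ = 5.19×8.314×301/15.7 = 827 kPa.
Step 1 — Isobaric: P stays 827 kPa; V/T = const ⇒ T₂ = 677 K, V₂ = 35.3 L.
W = PΔV = 827×(35.3−15.7) kPa·L = 16200 J.
ΔU = nCvΔT = 5.19×20.8×(677−301) = 40600 J.
Q = ΔU + W = nCpΔT = 56800 J.
State after step 1: P = 827 kPa, V = 35.3 L, T = 677 K.
Step 2 — Polytropic n=1.52: T₂ = T₁(V₁/V₂)^(n−1) = 677×(0.221)^0.52 = 309 K; P₂ = P₁(V₁/V₂)^n = 83.2 kPa.
W = (P₁V₁−P₂V₂)/(n−1) = (827×35.3−83.2×160)/0.52 = 30600 J.
ΔU = nCvΔT = 5.19×20.8×(309−677) = -39700 J.
Q = ΔU + W = -9170 J.
Net over both steps: W = 46800 J, Q = 47600 J, ΔU = 818 J.

47600 J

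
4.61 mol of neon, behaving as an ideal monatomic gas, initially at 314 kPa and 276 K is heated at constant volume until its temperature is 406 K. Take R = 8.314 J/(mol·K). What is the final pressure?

V₁ = nRT₁/P₁ = 4.61×8.314×276/314 = 33.7 L.
Isochoric: V stays 33.7 L; P/T = const ⇒ T₂ = 406 K, P₂ = 462 kPa.

462 kPa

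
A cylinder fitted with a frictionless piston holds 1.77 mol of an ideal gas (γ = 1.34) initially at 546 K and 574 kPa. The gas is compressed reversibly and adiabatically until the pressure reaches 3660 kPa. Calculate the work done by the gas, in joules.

-14200 J

V₁ = nRT₁/P₁ = 1.77×8.314×546/574 = 14.0 L.
Adiabatic: T₂/T₁ = (P₂/P₁)^((γ−1)/γ) ⇒ T₂ = 546×(6.38)^0.254 = 874 K; V₂ = 3.51 L.
ΔU = nCvΔT = 1.77×24.5×(874−546) = 14200 J.
Q = 0 for an adiabatic process, so W = −ΔU = -14200 J.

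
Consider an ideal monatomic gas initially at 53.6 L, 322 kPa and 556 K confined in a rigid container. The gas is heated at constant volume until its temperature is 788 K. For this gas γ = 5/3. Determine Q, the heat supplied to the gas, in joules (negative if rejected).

10800 J

n = P₁V₁/(RT₁) = 322×53.6/(8.314×556) = 3.73 mol.
Isochoric: V stays 53.6 L; P/T = const ⇒ T₂ = 788 K, P₂ = 456 kPa.
W = 0 (no volume change).
ΔU = nCvΔT = 3.73×12.5×(788−556) = 10800 J.
Q = ΔU = 10800 J.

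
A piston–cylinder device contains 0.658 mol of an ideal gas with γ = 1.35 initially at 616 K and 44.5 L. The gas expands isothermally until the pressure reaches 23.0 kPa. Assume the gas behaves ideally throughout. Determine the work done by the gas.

4020 J

P₁ = nRT₁/V₁ = 0.658×8.314×616/44.5 = 75.7 kPa.
Isothermal: T stays 616 K; PV = const ⇒ V₂ = 147 L, P₂ = 23.0 kPa.
W = nRT ln(V₂/V₁) = 0.658×8.314×616×ln(3.29) = 4020 J.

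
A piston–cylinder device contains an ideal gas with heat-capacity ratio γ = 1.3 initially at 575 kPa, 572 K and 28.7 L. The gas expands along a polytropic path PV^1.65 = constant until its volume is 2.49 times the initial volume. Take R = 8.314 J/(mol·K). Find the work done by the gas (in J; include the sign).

11400 J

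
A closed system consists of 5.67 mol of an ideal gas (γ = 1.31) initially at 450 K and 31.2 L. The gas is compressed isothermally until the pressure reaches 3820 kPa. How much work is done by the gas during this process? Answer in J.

P₁ = nRT₁/V₁ = 5.67×8.314×450/31.2 = 680 kPa.
Isothermal: T stays 450 K; PV = const ⇒ V₂ = 5.55 L, P₂ = 3820 kPa.
W = nRT ln(V₂/V₁) = 5.67×8.314×450×ln(0.178) = -36600 J.

-36600 J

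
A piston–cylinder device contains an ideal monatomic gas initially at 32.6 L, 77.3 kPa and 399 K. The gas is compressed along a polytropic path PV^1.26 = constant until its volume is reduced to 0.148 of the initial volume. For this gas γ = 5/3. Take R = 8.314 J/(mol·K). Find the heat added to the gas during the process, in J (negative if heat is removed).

-3800 J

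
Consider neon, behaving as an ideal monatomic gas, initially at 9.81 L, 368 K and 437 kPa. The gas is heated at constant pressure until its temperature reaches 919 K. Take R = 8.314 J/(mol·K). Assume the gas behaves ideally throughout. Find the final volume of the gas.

Isobaric: P stays 437 kPa; V/T = const ⇒ T₂ = 919 K, V₂ = 24.5 L.

24.5 L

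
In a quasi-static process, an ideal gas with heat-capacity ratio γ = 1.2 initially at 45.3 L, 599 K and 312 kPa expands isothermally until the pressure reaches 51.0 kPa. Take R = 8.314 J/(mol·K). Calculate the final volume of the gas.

277 L

Isothermal: T stays 599 K; PV = const ⇒ V₂ = 277 L, P₂ = 51.0 kPa.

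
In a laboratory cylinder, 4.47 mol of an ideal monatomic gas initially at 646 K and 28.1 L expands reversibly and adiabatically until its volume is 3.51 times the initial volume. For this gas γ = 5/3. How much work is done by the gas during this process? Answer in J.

P₁ = nRT₁/V₁ = 4.47×8.314×646/28.1 = 854 kPa.
Adiabatic: TV^(γ−1) = const ⇒ T₂ = 646×(0.285)^0.667 = 280 K; PV^γ = const ⇒ P₂ = 105 kPa.
ΔU = nCvΔT = 4.47×12.5×(280−646) = -20400 J.
Q = 0 for an adiabatic process, so W = −ΔU = 20400 J.

20400 J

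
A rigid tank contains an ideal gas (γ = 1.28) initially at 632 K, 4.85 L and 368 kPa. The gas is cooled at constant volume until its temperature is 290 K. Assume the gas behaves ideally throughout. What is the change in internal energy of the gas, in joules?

n = P₁V₁/(RT₁) = 368×4.85/(8.314×632) = 0.340 mol.
Isochoric: V stays 4.85 L; P/T = const ⇒ T₂ = 290 K, P₂ = 169 kPa.
For an ideal gas ΔU = nCvΔT with Cv = R/(γ−1) = 29.7 J/(mol·K).
ΔU = 0.340×29.7×(290−632) = -3450 J.

-3450 J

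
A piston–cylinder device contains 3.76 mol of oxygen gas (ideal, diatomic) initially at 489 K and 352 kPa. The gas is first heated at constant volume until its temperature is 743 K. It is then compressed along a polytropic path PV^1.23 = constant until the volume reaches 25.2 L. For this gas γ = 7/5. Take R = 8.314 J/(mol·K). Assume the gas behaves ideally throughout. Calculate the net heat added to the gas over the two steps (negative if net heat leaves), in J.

14100 J

V₁ = nRT₁/P₁ = 3.76×8.314×489/352 = 43.4 L.
Step 1 — Isochoric: V stays 43.4 L; P/T = const ⇒ T₂ = 743 K, P₂ = 535 kPa.
W = 0 (no volume change).
ΔU = nCvΔT = 3.76×20.8×(743−489) = 19900 J.
Q = ΔU = 19900 J.
State after step 1: P = 535 kPa, V = 43.4 L, T = 743 K.
Step 2 — Polytropic n=1.23: T₂ = T₁(V₁/V₂)^(n−1) = 743×(1.72)^0.23 = 842 K; P₂ = P₁(V₁/V₂)^n = 1040 kPa.
W = (P₁V₁−P₂V₂)/(n−1) = (535×43.4−1040×25.2)/0.23 = -13500 J.
ΔU = nCvΔT = 3.76×20.8×(842−743) = 7740 J.
Q = ΔU + W = -5720 J.
Net over both steps: W = -13500 J, Q = 14100 J, ΔU = 27600 J.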